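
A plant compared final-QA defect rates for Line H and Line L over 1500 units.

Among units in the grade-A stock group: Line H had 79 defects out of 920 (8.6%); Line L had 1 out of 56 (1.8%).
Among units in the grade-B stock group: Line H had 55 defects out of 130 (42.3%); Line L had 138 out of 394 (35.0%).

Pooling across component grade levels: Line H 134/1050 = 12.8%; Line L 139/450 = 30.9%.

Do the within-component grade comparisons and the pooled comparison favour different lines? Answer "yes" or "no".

Within each component grade level (grade-A stock 8.6% vs 1.8%; grade-B stock 42.3% vs 35.0%), Line L has the lower rate every time. Pooled: 12.8% vs 30.9% — Line H has the lower rate overall. The two comparisons disagree.

yes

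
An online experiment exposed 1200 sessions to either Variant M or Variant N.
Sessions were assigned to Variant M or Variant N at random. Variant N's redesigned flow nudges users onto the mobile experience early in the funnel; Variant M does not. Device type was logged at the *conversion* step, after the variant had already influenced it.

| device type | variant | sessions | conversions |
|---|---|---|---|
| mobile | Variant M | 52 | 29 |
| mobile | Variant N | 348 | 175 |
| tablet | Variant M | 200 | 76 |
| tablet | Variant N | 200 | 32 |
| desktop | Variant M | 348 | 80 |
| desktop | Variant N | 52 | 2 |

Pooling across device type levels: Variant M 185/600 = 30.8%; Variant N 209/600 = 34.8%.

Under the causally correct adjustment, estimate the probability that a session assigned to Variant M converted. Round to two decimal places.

Stratifying would compare variants among sessions the variants themselves sorted into device type groups — a form of selection on an intermediate. The unconditioned pooled rates give the total causal effect.
So P(outcome | do(Variant M)) is just the pooled rate for Variant M: 185/600 = 0.308.

0.31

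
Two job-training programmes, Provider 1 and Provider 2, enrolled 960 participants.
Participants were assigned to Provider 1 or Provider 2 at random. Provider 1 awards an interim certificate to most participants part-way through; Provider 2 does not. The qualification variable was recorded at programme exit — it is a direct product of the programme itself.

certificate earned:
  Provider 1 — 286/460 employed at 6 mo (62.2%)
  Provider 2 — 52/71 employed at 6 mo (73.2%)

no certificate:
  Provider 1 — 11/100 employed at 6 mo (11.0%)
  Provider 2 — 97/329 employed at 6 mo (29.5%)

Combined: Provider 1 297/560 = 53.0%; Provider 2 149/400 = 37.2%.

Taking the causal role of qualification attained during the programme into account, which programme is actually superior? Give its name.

Provider 2 is higher inside every qualification attained during the programme stratum but Provider 1 is higher in aggregate. Whether to stratify depends on how qualification attained during the programme relates to the programme.
Because the programme influences qualification attained during the programme, qualification attained during the programme is a post-treatment mediator, not a confounder. Stratifying on it would bias the estimate; the causal effect is the crude pooled difference.
Pooled: Provider 1 53.0% vs Provider 2 37.2%; Provider 1 is higher overall.

Provider 1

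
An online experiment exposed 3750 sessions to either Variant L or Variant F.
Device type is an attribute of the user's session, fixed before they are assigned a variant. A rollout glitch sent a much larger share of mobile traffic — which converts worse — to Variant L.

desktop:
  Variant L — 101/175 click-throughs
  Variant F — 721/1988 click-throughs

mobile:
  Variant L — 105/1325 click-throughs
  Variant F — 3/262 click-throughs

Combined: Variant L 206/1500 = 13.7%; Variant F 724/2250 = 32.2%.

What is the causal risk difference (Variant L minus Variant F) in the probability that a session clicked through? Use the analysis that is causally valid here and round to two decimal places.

+0.15

Variant L is higher inside every device type stratum but Variant F is higher in aggregate. Whether to stratify depends on how device type relates to the variant.
Device type differs across variants for reasons unrelated to any effect of the variant itself, and it separately predicts the outcome — a classic confounder. We must compare within device type levels.
Adjusting over the population distribution of device type: 0.577·(0.577−0.363) + 0.423·(0.079−0.011) = +0.152.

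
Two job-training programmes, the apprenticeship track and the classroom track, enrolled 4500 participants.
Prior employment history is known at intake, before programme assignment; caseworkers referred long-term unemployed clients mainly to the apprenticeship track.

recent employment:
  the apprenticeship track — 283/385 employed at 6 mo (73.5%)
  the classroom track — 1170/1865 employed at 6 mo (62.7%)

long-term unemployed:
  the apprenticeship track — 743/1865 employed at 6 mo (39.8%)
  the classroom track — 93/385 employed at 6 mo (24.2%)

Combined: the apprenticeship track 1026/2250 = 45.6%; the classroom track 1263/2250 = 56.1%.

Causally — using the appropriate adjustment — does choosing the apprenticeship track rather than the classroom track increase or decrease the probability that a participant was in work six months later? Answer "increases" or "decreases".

The stratified and pooled comparisons disagree (the apprenticeship track wins within each prior employment history; the classroom track wins overall), so the answer turns on the causal role of prior employment history.
Prior employment history differs across programmes for reasons unrelated to any effect of the programme itself, and it separately predicts the outcome — a classic confounder. We must compare within prior employment history levels.
Within each level — recent employment: 73.5% vs 62.7%; long-term unemployed: 39.8% vs 24.2% — the apprenticeship track is higher every time.

increases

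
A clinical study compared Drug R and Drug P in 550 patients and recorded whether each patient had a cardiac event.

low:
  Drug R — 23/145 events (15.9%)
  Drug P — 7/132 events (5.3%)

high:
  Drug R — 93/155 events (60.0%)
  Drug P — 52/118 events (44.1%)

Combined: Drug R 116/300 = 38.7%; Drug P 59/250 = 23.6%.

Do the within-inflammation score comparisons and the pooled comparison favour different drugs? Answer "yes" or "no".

Within each inflammation score level (low 15.9% vs 5.3%; high 60.0% vs 44.1%), Drug P has the lower rate every time. Pooled: 38.7% vs 23.6% — Drug P has the lower rate overall. They agree.

no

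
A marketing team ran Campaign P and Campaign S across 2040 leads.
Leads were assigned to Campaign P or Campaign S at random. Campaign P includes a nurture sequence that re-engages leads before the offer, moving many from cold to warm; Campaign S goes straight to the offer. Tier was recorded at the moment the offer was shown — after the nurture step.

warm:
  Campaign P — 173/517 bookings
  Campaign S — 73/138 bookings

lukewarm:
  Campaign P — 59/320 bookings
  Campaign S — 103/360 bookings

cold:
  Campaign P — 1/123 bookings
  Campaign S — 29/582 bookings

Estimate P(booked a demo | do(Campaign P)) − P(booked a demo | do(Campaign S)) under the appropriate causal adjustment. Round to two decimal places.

Campaign S is higher inside every engagement tier stratum but Campaign P is higher in aggregate. Whether to stratify depends on how engagement tier relates to the campaign.
Engagement tier is recorded after the campaign and is itself shifted by it — it sits on the causal path from campaign to outcome. Conditioning on a mediator would strip out part of the effect we want; the pooled comparison gives the total causal effect.
The causal difference is the pooled difference: 0.243 − 0.190 = +0.053.

+0.05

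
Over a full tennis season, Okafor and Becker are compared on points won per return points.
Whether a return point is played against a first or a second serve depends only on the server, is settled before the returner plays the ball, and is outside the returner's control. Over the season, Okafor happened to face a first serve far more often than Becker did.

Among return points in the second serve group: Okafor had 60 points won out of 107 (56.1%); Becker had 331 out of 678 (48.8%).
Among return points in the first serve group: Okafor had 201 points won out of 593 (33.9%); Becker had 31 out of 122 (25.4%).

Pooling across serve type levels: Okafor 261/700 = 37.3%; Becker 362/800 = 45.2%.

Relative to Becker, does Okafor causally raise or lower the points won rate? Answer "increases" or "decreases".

increases

Serve type is set before the player has any effect — it is not caused by the player — and it independently drives the outcome. That makes it a confounder, so the causal comparison is within serve type levels.
Within each level — second serve: 56.1% vs 48.8%; first serve: 33.9% vs 25.4% — Okafor is higher every time.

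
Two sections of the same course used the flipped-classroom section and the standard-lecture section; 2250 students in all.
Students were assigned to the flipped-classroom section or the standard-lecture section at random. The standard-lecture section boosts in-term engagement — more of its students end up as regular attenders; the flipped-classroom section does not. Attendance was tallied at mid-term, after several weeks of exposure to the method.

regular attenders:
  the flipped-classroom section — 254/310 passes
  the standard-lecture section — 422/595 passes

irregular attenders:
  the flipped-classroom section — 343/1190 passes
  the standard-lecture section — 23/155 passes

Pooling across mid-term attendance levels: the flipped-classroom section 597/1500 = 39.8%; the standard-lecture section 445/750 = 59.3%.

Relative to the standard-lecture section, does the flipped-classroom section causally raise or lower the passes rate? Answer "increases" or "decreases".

decreases

The mid-term attendance-specific comparison favours the flipped-classroom section throughout, but the pooled figures favour the standard-lecture section. The question is whether to condition on mid-term attendance.
Mid-term attendance here is a post-treatment variable shaped by the teaching method; conditioning on it would introduce bias rather than remove it. The overall comparison is the causal one.
Pooled: the flipped-classroom section 39.8% vs the standard-lecture section 59.3%; the standard-lecture section is higher overall.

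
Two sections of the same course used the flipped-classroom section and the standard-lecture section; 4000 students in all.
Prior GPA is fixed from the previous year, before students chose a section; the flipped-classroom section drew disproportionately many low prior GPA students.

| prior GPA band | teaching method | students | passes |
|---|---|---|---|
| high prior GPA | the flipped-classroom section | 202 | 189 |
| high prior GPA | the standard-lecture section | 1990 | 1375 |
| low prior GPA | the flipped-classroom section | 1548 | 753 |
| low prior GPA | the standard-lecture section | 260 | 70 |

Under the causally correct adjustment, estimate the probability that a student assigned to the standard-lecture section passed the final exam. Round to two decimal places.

0.50

The prior GPA band-specific comparison favours the flipped-classroom section throughout, but the pooled figures favour the standard-lecture section. The question is whether to condition on prior GPA band.
Prior GPA band differs across teaching methods for reasons unrelated to any effect of the teaching method itself, and it separately predicts the outcome — a classic confounder. We must compare within prior GPA band levels.
Standardising the standard-lecture section to the population prior GPA band mix: 0.548·1375/1990 + 0.452·70/260 = 0.500.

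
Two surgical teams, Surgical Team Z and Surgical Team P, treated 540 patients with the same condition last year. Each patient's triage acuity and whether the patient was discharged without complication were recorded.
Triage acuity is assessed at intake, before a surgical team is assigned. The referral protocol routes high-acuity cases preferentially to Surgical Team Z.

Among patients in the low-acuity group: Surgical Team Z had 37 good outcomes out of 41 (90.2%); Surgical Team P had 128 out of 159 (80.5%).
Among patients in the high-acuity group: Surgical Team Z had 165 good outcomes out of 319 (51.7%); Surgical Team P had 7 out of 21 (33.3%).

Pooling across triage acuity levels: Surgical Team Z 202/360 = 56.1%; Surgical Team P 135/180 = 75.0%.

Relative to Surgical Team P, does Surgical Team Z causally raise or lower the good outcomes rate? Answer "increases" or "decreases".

Triage acuity differs across surgical teams for reasons unrelated to any effect of the surgical team itself, and it separately predicts the outcome — a classic confounder. We must compare within triage acuity levels.
Within each level — low-acuity: 90.2% vs 80.5%; high-acuity: 51.7% vs 33.3% — Surgical Team Z is higher every time.

increases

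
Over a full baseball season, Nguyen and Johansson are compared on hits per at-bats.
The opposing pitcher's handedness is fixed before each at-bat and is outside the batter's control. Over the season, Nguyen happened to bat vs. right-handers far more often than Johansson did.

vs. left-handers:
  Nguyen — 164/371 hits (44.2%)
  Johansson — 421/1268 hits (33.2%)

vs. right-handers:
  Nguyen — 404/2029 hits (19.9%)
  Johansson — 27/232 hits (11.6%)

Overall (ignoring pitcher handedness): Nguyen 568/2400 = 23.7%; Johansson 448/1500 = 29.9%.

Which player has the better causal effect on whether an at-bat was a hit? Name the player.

Within every pitcher handedness level Nguyen has the higher rate, yet pooled Johansson does — Simpson's reversal.
Since pitcher handedness is a pre-existing factor (not a product of the player) and it affects the outcome on its own, it is a confounder. The stratified rates, not the pooled rate, identify the causal effect.
Within each level — vs. left-handers: 44.2% vs 33.2%; vs. right-handers: 19.9% vs 11.6% — Nguyen is higher every time.

Nguyen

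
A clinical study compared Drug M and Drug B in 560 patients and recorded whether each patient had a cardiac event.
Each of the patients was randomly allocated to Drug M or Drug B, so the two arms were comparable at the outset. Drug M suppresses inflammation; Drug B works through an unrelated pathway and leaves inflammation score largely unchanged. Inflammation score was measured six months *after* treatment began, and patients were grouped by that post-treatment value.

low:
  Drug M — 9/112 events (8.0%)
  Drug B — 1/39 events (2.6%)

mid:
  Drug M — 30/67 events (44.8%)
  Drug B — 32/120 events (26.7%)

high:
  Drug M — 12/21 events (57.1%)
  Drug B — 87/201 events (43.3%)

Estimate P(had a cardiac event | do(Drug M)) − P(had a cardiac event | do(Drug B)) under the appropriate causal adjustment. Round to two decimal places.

The inflammation score-specific comparison favours Drug B throughout, but the pooled figures favour Drug M. The question is whether to condition on inflammation score.
The distribution of inflammation score is itself part of what the drug does — it is an intermediate outcome. Holding it fixed would remove that part of the effect; the total effect is the pooled difference.
The causal difference is the pooled difference: 0.255 − 0.333 = -0.078.

-0.08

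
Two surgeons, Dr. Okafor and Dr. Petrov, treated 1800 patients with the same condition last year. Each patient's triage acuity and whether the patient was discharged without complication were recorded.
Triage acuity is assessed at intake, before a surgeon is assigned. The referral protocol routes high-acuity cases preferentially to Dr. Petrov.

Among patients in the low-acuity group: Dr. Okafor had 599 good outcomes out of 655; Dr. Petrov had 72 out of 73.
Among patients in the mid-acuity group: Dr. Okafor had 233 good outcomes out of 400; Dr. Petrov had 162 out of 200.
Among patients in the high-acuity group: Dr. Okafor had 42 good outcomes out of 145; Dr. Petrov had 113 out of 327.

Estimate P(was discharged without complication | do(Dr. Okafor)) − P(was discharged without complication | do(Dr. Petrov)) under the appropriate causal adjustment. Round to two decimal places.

Since triage acuity is a pre-existing factor (not a product of the surgeon) and it affects the outcome on its own, it is a confounder. The stratified rates, not the pooled rate, identify the causal effect.
Adjusting over the population distribution of triage acuity: 0.404·(0.915−0.986) + 0.333·(0.583−0.810) + 0.262·(0.290−0.346) = -0.120.

-0.12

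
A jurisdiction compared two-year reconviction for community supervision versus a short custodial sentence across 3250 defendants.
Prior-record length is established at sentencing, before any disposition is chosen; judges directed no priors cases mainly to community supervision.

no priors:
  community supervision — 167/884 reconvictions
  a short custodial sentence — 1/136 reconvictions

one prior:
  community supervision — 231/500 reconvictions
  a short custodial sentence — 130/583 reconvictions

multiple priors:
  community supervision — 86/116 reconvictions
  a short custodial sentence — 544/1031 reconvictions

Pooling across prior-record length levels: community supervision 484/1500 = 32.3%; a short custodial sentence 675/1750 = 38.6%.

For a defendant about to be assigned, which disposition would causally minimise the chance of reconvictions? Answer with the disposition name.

a short custodial sentence

Within every prior-record length level a short custodial sentence has the lower rate, yet pooled community supervision does — Simpson's reversal.
Prior-record length satisfies the back-door criterion: it is not a descendant of the disposition, and it blocks the spurious path from disposition to outcome. Adjusting for it (i.e., using the within-prior-record length rates) gives the causal effect.
Within each level — no priors: 18.9% vs 0.7%; one prior: 46.2% vs 22.3%; multiple priors: 74.1% vs 52.8% — a short custodial sentence is lower every time.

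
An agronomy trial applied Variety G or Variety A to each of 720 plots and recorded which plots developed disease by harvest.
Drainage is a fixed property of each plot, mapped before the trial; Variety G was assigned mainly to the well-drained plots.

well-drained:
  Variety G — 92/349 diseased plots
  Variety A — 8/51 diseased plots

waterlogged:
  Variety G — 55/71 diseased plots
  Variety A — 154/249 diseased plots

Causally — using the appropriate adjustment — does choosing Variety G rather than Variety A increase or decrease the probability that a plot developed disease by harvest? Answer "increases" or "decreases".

increases

The field drainage-specific comparison favours Variety A throughout, but the pooled figures favour Variety G. The question is whether to condition on field drainage.
Nothing the variety does changes field drainage; the imbalance is an allocation artefact. With field drainage also predicting the outcome, the pooled figure is confounded, and the within-stratum comparison is the causal one.
Within each level — well-drained: 26.4% vs 15.7%; waterlogged: 77.5% vs 61.8% — Variety A is lower every time.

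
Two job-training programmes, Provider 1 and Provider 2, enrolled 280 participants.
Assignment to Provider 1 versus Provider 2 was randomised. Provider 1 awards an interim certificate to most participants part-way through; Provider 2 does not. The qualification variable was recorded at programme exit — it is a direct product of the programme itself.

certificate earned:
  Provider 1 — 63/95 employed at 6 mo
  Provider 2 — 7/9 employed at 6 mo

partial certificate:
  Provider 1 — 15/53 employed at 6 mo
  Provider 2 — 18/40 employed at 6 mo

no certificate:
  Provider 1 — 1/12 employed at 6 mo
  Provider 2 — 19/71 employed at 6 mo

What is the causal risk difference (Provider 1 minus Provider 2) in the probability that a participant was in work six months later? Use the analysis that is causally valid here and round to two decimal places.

+0.13

Qualification attained during the programme here is a post-treatment variable shaped by the programme; conditioning on it would introduce bias rather than remove it. The overall comparison is the causal one.
The causal difference is the pooled difference: 0.494 − 0.367 = +0.127.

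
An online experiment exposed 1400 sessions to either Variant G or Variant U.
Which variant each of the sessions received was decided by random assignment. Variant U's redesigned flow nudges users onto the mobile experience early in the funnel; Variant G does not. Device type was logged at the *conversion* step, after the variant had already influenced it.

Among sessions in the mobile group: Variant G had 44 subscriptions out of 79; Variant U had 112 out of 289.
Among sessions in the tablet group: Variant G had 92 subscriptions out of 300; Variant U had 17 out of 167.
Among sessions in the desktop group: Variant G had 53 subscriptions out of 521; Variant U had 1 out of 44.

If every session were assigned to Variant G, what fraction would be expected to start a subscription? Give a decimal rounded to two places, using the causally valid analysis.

Device type is downstream of the variant. One should not condition on a consequence of treatment, so the overall rates are the right comparison.
So P(outcome | do(Variant G)) is just the pooled rate for Variant G: 189/900 = 0.210.

0.21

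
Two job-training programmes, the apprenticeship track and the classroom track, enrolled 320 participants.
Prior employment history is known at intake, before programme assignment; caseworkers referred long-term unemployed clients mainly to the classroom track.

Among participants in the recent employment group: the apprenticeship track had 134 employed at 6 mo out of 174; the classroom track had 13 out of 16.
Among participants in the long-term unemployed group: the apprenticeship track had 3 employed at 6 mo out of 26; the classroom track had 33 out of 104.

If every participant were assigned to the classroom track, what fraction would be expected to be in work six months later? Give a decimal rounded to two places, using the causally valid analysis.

0.61

The stratified and pooled comparisons disagree (the classroom track wins within each prior employment history; the apprenticeship track wins overall), so the answer turns on the causal role of prior employment history.
Prior employment history is set before the programme has any effect — it is not caused by the programme — and it independently drives the outcome. That makes it a confounder, so the causal comparison is within prior employment history levels.
Standardising the classroom track to the population prior employment history mix: 0.594·13/16 + 0.406·33/104 = 0.611.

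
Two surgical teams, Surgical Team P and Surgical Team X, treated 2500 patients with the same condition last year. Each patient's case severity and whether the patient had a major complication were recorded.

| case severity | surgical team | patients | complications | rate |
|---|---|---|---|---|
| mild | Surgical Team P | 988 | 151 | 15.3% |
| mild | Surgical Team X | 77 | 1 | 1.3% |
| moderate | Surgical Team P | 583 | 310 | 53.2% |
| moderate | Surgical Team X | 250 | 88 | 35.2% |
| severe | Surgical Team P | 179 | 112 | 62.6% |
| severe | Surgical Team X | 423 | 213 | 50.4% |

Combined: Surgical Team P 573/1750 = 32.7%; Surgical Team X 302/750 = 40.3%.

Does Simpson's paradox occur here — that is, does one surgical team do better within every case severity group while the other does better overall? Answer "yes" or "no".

yes

Within each case severity level (mild 15.3% vs 1.3%; moderate 53.2% vs 35.2%; severe 62.6% vs 50.4%), Surgical Team X has the lower rate every time. Pooled: 32.7% vs 40.3% — Surgical Team P has the lower rate overall. The two comparisons disagree.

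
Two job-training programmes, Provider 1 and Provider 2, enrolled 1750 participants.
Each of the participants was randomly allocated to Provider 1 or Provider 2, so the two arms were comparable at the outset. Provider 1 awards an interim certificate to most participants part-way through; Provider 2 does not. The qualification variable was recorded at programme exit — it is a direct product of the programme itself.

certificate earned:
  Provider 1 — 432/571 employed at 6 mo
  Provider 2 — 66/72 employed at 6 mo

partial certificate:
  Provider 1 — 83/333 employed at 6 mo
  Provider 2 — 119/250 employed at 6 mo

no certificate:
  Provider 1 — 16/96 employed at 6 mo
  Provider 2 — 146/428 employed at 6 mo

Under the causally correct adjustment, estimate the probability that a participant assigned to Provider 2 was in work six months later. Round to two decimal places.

0.44

The stratified and pooled comparisons disagree (Provider 2 wins within each qualification attained during the programme; Provider 1 wins overall), so the answer turns on the causal role of qualification attained during the programme.
Because the programme influences qualification attained during the programme, qualification attained during the programme is a post-treatment mediator, not a confounder. Stratifying on it would bias the estimate; the causal effect is the crude pooled difference.
So P(outcome | do(Provider 2)) is just the pooled rate for Provider 2: 331/750 = 0.441.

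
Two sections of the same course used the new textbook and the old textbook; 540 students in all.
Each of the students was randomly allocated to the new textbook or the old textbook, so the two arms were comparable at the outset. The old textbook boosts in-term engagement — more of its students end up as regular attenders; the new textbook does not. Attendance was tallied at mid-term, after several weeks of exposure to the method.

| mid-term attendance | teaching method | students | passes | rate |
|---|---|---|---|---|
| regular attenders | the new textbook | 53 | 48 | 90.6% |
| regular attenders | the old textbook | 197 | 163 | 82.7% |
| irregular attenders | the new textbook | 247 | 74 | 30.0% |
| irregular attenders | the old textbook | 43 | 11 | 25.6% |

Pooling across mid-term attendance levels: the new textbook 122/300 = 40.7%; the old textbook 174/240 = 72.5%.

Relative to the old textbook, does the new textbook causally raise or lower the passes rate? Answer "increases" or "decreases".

Stratifying would compare teaching methods among students the teaching methods themselves sorted into mid-term attendance groups — a form of selection on an intermediate. The unconditioned pooled rates give the total causal effect.
Pooled: the new textbook 40.7% vs the old textbook 72.5%; the old textbook is higher overall.

decreases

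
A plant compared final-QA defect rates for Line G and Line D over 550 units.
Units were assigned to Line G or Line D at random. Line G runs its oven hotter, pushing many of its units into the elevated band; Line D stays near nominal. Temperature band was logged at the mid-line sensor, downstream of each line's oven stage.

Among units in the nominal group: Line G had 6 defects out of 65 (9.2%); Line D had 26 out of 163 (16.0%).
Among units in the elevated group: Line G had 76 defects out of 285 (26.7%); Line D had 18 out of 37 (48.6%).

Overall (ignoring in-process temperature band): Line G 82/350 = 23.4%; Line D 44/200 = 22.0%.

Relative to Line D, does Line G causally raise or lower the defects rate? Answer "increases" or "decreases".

In-process temperature band here is a post-treatment variable shaped by the line; conditioning on it would introduce bias rather than remove it. The overall comparison is the causal one.
Pooled: Line G 23.4% vs Line D 22.0%; Line D is lower overall.

increases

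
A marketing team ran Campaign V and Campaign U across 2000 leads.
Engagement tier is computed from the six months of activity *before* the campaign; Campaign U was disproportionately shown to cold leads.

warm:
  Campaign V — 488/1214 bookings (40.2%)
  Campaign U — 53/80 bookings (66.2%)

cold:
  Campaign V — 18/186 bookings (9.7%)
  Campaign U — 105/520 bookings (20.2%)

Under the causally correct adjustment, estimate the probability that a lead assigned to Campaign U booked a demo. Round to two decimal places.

Campaign U is higher inside every engagement tier stratum but Campaign V is higher in aggregate. Whether to stratify depends on how engagement tier relates to the campaign.
Engagement tier is set before the campaign has any effect — it is not caused by the campaign — and it independently drives the outcome. That makes it a confounder, so the causal comparison is within engagement tier levels.
Standardising Campaign U to the population engagement tier mix: 0.647·53/80 + 0.353·105/520 = 0.500.

0.50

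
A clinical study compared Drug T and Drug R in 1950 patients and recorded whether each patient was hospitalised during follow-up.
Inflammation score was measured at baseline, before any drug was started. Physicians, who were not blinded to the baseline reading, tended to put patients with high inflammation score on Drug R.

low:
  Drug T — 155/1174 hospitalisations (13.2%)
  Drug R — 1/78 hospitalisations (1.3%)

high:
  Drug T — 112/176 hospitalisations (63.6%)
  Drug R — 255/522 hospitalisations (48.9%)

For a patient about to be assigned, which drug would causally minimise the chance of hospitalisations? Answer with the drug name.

Drug R

Inflammation score differs across drugs for reasons unrelated to any effect of the drug itself, and it separately predicts the outcome — a classic confounder. We must compare within inflammation score levels.
Within each level — low: 13.2% vs 1.3%; high: 63.6% vs 48.9% — Drug R is lower every time.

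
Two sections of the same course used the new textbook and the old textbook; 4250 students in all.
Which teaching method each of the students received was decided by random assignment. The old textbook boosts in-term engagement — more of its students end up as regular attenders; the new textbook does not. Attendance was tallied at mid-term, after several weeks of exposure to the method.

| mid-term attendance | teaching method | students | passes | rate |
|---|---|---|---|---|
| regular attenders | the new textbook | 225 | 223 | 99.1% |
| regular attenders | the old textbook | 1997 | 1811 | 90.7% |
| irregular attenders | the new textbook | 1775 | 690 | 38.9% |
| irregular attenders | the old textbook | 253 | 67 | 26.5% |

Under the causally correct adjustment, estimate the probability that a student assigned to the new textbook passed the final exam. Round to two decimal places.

Mid-term attendance lies on the pathway teaching method → mid-term attendance → outcome, so adjusting for it blocks the indirect effect. For the total causal effect of teaching method, use the unadjusted pooled rates.
So P(outcome | do(the new textbook)) is just the pooled rate for the new textbook: 913/2000 = 0.457.

0.46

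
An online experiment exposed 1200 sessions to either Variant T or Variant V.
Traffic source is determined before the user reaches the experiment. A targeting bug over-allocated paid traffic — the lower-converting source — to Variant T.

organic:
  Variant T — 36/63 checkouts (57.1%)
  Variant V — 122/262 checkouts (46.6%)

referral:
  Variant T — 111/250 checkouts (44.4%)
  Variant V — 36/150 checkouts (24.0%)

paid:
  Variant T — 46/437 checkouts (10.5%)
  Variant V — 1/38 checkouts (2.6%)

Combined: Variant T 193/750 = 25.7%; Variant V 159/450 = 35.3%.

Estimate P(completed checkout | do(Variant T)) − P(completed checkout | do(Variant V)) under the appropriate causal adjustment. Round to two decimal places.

+0.13

Variant T is higher inside every traffic source stratum but Variant V is higher in aggregate. Whether to stratify depends on how traffic source relates to the variant.
Traffic source satisfies the back-door criterion: it is not a descendant of the variant, and it blocks the spurious path from variant to outcome. Adjusting for it (i.e., using the within-traffic source rates) gives the causal effect.
Adjusting over the population distribution of traffic source: 0.271·(0.571−0.466) + 0.333·(0.444−0.240) + 0.396·(0.105−0.026) = +0.128.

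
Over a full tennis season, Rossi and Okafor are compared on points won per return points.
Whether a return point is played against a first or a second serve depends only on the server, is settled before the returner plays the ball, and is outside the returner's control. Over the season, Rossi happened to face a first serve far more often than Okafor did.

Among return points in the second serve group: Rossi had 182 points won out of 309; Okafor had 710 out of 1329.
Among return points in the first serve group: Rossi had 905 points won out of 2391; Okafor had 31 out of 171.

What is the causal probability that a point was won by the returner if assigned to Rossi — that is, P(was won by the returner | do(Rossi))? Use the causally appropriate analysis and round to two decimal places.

Nothing the player does changes serve type; the imbalance is an allocation artefact. With serve type also predicting the outcome, the pooled figure is confounded, and the within-stratum comparison is the causal one.
Standardising Rossi to the population serve type mix: 0.390·182/309 + 0.610·905/2391 = 0.461.

0.46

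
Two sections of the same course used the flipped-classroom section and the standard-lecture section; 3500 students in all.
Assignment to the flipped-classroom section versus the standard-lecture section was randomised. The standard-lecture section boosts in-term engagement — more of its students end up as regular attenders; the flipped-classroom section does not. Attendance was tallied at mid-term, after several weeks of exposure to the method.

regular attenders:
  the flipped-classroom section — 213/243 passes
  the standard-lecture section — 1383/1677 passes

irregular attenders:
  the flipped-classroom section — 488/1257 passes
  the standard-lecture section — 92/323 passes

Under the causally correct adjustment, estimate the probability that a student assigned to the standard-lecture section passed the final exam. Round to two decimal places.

The distribution of mid-term attendance is itself part of what the teaching method does — it is an intermediate outcome. Holding it fixed would remove that part of the effect; the total effect is the pooled difference.
So P(outcome | do(the standard-lecture section)) is just the pooled rate for the standard-lecture section: 1475/2000 = 0.738.

0.74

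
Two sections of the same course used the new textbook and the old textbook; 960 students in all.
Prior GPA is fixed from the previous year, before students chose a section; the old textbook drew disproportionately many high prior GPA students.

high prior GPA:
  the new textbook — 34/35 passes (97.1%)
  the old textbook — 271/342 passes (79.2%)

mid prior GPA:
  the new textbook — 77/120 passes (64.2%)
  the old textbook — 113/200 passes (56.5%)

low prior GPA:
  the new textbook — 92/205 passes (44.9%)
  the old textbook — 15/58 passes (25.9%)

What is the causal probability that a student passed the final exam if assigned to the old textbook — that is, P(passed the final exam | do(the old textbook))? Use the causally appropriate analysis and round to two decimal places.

Prior GPA band satisfies the back-door criterion: it is not a descendant of the teaching method, and it blocks the spurious path from teaching method to outcome. Adjusting for it (i.e., using the within-prior GPA band rates) gives the causal effect.
Standardising the old textbook to the population prior GPA band mix: 0.393·271/342 + 0.333·113/200 + 0.274·15/58 = 0.570.

0.57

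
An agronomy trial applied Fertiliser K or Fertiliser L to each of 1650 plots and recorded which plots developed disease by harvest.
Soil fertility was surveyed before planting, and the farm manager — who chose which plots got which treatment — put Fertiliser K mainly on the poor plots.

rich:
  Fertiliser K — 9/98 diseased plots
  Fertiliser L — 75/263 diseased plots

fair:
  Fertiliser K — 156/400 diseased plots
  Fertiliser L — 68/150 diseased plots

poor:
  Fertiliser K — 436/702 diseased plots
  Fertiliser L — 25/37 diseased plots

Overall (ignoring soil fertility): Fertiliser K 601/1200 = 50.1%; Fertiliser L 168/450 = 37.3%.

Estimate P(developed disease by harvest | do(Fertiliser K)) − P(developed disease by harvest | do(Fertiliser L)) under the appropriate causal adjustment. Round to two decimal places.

-0.09

Fertiliser K is lower inside every soil fertility stratum but Fertiliser L is lower in aggregate. Whether to stratify depends on how soil fertility relates to the fertiliser.
Since soil fertility is a pre-existing factor (not a product of the fertiliser) and it affects the outcome on its own, it is a confounder. The stratified rates, not the pooled rate, identify the causal effect.
Adjusting over the population distribution of soil fertility: 0.219·(0.092−0.285) + 0.333·(0.390−0.453) + 0.448·(0.621−0.676) = -0.088.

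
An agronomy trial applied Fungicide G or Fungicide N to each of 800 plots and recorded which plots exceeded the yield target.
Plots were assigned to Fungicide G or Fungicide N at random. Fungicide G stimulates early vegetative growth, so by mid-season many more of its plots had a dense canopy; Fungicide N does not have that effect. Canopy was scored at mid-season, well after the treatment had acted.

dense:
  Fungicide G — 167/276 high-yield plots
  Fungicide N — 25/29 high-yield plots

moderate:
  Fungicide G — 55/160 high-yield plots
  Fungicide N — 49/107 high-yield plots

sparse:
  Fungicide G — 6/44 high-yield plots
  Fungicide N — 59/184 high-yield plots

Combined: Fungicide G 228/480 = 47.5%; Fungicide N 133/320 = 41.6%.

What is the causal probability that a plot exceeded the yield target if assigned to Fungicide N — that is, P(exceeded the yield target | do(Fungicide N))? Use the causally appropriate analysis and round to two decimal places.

Fungicide N is higher inside every mid-season canopy stratum but Fungicide G is higher in aggregate. Whether to stratify depends on how mid-season canopy relates to the fungicide.
Mid-season canopy here is a post-treatment variable shaped by the fungicide; conditioning on it would introduce bias rather than remove it. The overall comparison is the causal one.
So P(outcome | do(Fungicide N)) is just the pooled rate for Fungicide N: 133/320 = 0.416.

0.42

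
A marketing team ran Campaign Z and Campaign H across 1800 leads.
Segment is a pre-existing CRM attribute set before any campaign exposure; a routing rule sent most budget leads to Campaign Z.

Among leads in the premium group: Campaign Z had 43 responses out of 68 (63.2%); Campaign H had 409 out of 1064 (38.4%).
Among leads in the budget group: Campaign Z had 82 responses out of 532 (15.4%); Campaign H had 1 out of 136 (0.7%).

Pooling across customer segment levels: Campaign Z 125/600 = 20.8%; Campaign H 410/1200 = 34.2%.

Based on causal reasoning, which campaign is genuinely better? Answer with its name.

Campaign Z

Campaign Z is higher inside every customer segment stratum but Campaign H is higher in aggregate. Whether to stratify depends on how customer segment relates to the campaign.
Customer segment is set before the campaign has any effect — it is not caused by the campaign — and it independently drives the outcome. That makes it a confounder, so the causal comparison is within customer segment levels.
Within each level — premium: 63.2% vs 38.4%; budget: 15.4% vs 0.7% — Campaign Z is higher every time.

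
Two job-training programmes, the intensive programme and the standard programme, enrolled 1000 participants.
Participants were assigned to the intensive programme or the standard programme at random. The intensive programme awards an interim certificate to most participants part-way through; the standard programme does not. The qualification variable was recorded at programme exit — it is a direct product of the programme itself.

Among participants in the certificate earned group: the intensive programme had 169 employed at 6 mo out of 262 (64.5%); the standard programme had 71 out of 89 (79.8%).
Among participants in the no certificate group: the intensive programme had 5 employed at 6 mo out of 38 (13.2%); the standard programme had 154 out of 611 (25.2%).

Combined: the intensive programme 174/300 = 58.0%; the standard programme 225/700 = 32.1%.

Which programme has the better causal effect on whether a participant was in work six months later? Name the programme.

The distribution of qualification attained during the programme is itself part of what the programme does — it is an intermediate outcome. Holding it fixed would remove that part of the effect; the total effect is the pooled difference.
Pooled: the intensive programme 58.0% vs the standard programme 32.1%; the intensive programme is higher overall.

the intensive programme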